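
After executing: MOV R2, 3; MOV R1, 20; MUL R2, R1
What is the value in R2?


Register state trace:
  MOV R2, 3  → R2 = 3
  MOV R1, 20  → R1 = 20
  MUL R2, R1  → R2 = 3 * 20 = 60
Final: R2 = 60

60


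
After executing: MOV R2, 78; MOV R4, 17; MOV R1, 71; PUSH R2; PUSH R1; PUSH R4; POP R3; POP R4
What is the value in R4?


Stack trace (top is rightmost):
  MOV R2, 78  → R2 = 78
  MOV R4, 17  → R4 = 17
  MOV R1, 71  → R1 = 71
  PUSH R2  → stack: [78]
  PUSH R1  → stack: [78, 71]
  PUSH R4  → stack: [78, 71, 17]
  POP R3  → R3 = 17, stack: [78, 71]
  POP R4  → R4 = 71, stack: [78]
Final: R4 = 71

71


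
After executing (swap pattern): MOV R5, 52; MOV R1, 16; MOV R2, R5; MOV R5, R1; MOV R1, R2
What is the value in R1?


Register state trace (swap pattern):
  MOV R5, 52  → R5 = 52
  MOV R1, 16  → R1 = 16
  MOV R2, R5  → R2 = 52  (save R5)
  MOV R5, R1  → R5 = 16  (R5 gets R1's value)
  MOV R1, R2  → R1 = 52  (R1 gets saved value)
Final: R1 = 52

52


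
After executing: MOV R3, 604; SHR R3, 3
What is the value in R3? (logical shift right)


Register state trace:
  MOV R3, 604  → R3 = 604
  SHR R3, 3  → R3 = 604 >> 3 = 604 // 2^3 = 75
Final: R3 = 75

75


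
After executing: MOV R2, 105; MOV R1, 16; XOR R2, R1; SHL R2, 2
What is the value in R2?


Register state trace:
  MOV R2, 105  → R2 = 105 (0b01101001)
  MOV R1, 16  → R1 = 16 (0b00010000)
  XOR R2, R1  → R2 = 105 XOR 16 = 121 (0b01111001)
  SHL R2, 2  → R2 = 121 << 2 = 484
Final: R2 = 484

484


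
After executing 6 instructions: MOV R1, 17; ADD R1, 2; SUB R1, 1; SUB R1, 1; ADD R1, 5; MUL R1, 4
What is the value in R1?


Register state trace:
  MOV R1, 17  → R1 = 17
  ADD R1, 2  → R1 = 17 + 2 = 19
  SUB R1, 1  → R1 = 19 - 1 = 18
  SUB R1, 1  → R1 = 18 - 1 = 17
  ADD R1, 5  → R1 = 17 + 5 = 22
  MUL R1, 4  → R1 = 22 * 4 = 88
Final: R1 = 88

88


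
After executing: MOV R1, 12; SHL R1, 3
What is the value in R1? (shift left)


Register state trace:
  MOV R1, 12  → R1 = 12
  SHL R1, 3  → R1 = 12 << 3 = 12 * 2^3 = 96
Final: R1 = 96

96


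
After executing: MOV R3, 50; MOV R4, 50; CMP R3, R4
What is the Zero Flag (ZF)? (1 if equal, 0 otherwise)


Register state trace:
  MOV R3, 50  → R3 = 50
  MOV R4, 50  → R4 = 50
  CMP R3, R4  → computes 50 - 50 = 0
  Result is zero, so values are equal
ZF = 1

1


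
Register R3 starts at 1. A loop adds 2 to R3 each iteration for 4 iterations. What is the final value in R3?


Starting value: R3 = 1
  Iter 1: R3 = 1 + 2 = 3
  Iter 2: R3 = 3 + 2 = 5
  Iter 3: R3 = 5 + 2 = 7
  Iter 4: R3 = 7 + 2 = 9
Final: R3 = 9

9


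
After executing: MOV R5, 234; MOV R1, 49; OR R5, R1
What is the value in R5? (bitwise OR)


Register state trace:
  MOV R5, 234  → R5 = 234 (0b11101010)
  MOV R1, 49  → R1 = 49 (0b00110001)
  OR R5, R1   → R5 = 234 OR 49 = 251 (0b11111011)
Final: R5 = 251

251


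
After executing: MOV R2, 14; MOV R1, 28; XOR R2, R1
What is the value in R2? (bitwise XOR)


Register state trace:
  MOV R2, 14  → R2 = 14 (0b00001110)
  MOV R1, 28  → R1 = 28 (0b00011100)
  XOR R2, R1  → R2 = 14 XOR 28 = 18 (0b00010010)
Final: R2 = 18

18


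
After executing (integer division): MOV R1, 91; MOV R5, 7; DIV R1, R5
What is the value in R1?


Register state trace:
  MOV R1, 91  → R1 = 91
  MOV R5, 7  → R5 = 7
  DIV R1, R5  → R1 = 91 // 7 = 13
Final: R1 = 13

13


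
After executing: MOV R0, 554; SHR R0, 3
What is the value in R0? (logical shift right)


Register state trace:
  MOV R0, 554  → R0 = 554
  SHR R0, 3  → R0 = 554 >> 3 = 554 // 2^3 = 69
Final: R0 = 69

69


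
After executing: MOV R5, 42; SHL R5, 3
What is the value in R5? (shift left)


Register state trace:
  MOV R5, 42  → R5 = 42
  SHL R5, 3  → R5 = 42 << 3 = 42 * 2^3 = 336
Final: R5 = 336

336


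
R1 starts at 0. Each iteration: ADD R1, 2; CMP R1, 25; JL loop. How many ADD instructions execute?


Loop trace (R1 starts at 0, target 25, step 2):
  ADD #1: R1 = 0 + 2 = 2  → 2 < 25, loop
  ADD #2: R1 = 2 + 2 = 4  → 4 < 25, loop
  ADD #3: R1 = 4 + 2 = 6  → 6 < 25, loop
  ADD #4: R1 = 6 + 2 = 8  → 8 < 25, loop
  ADD #5: R1 = 8 + 2 = 10  → 10 < 25, loop
  ADD #6: R1 = 10 + 2 = 12  → 12 < 25, loop
  ADD #7: R1 = 12 + 2 = 14  → 14 < 25, loop
  ADD #8: R1 = 14 + 2 = 16  → 16 < 25, loop
  ADD #9: R1 = 16 + 2 = 18  → 18 < 25, loop
  ADD #10: R1 = 18 + 2 = 20  → 20 < 25, loop
  ADD #11: R1 = 20 + 2 = 22  → 22 < 25, loop
  ADD #12: R1 = 22 + 2 = 24  → 24 < 25, loop
  ADD #13: R1 = 24 + 2 = 26  → 26 >= 25, exit
Total ADD instructions: 13

13


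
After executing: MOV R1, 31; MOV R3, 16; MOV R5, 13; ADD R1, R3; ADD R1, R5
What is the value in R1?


Register state trace:
  MOV R1, 31  → R1 = 31
  MOV R3, 16  → R3 = 16
  MOV R5, 13  → R5 = 13
  ADD R1, R3  → R1 = 31 + 16 = 47
  ADD R1, R5  → R1 = 47 + 13 = 60
Final: R1 = 60

60


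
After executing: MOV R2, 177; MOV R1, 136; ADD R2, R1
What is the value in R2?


Register state trace:
  MOV R2, 177  → R2 = 177
  MOV R1, 136  → R1 = 136
  ADD R2, R1  → R2 = 177 + 136 = 313
Final: R2 = 313

313


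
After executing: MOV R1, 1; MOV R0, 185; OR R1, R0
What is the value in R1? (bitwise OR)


Register state trace:
  MOV R1, 1  → R1 = 1 (0b00000001)
  MOV R0, 185  → R0 = 185 (0b10111001)
  OR R1, R0   → R1 = 1 OR 185 = 185 (0b10111001)
Final: R1 = 185

185


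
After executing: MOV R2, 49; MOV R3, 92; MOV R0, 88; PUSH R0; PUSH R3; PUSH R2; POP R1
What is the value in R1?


Stack trace (top is rightmost):
  MOV R2, 49  → R2 = 49
  MOV R3, 92  → R3 = 92
  MOV R0, 88  → R0 = 88
  PUSH R0  → stack: [88]
  PUSH R3  → stack: [88, 92]
  PUSH R2  → stack: [88, 92, 49]
  POP R1  → R1 = 49, stack: [88, 92]
Final: R1 = 49

49


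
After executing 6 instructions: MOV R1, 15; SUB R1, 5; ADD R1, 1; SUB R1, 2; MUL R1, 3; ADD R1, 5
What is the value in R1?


Register state trace:
  MOV R1, 15  → R1 = 15
  SUB R1, 5  → R1 = 15 - 5 = 10
  ADD R1, 1  → R1 = 10 + 1 = 11
  SUB R1, 2  → R1 = 11 - 2 = 9
  MUL R1, 3  → R1 = 9 * 3 = 27
  ADD R1, 5  → R1 = 27 + 5 = 32
Final: R1 = 32

32


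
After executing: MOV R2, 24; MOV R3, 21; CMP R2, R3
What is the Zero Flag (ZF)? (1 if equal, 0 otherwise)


Register state trace:
  MOV R2, 24  → R2 = 24
  MOV R3, 21  → R3 = 21
  CMP R2, R3  → computes 24 - 21 = 3
  Result is nonzero, so values are not equal
ZF = 0

0


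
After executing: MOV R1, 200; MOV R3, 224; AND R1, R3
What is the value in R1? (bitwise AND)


Register state trace:
  MOV R1, 200  → R1 = 200 (0b11001000)
  MOV R3, 224  → R3 = 224 (0b11100000)
  AND R1, R3  → R1 = 200 AND 224 = 192 (0b11000000)
Final: R1 = 192

192


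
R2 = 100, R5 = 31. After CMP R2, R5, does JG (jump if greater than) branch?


Trace:
  R2 = 100, R5 = 31
  CMP R2, R5  → compares 100 vs 31
  JG checks: is 100 greater than 31?
  100 > 31, so condition is true
Branch taken: Yes

Yes


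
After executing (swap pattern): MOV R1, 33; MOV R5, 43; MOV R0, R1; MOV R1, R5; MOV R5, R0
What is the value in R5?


Register state trace (swap pattern):
  MOV R1, 33  → R1 = 33
  MOV R5, 43  → R5 = 43
  MOV R0, R1  → R0 = 33  (save R1)
  MOV R1, R5  → R1 = 43  (R1 gets R5's value)
  MOV R5, R0  → R5 = 33  (R5 gets saved value)
Final: R5 = 33

33


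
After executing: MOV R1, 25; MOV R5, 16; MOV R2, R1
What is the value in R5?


Register state trace:
  MOV R1, 25  → R1 = 25
  MOV R5, 16  → R5 = 16
  MOV R2, R1  → R2 = 25
Final: R5 = 16

16


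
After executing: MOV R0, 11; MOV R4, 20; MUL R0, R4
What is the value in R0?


Register state trace:
  MOV R0, 11  → R0 = 11
  MOV R4, 20  → R4 = 20
  MUL R0, R4  → R0 = 11 * 20 = 220
Final: R0 = 220

220


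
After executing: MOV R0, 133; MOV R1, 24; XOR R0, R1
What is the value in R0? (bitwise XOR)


Register state trace:
  MOV R0, 133  → R0 = 133 (0b10000101)
  MOV R1, 24  → R1 = 24 (0b00011000)
  XOR R0, R1  → R0 = 133 XOR 24 = 157 (0b10011101)
Final: R0 = 157

157


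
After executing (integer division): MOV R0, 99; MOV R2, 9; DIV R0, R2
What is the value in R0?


Register state trace:
  MOV R0, 99  → R0 = 99
  MOV R2, 9  → R2 = 9
  DIV R0, R2  → R0 = 99 // 9 = 11
Final: R0 = 11

11


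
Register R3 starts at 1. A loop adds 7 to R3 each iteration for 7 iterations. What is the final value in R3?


Starting value: R3 = 1
  Iter 1: R3 = 1 + 7 = 8
  Iter 2: R3 = 8 + 7 = 15
  Iter 3: R3 = 15 + 7 = 22
  Iter 4: R3 = 22 + 7 = 29
  Iter 5: R3 = 29 + 7 = 36
  Iter 6: R3 = 36 + 7 = 43
  Iter 7: R3 = 43 + 7 = 50
Final: R3 = 50

50


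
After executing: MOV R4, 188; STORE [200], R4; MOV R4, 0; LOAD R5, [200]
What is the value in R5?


Register and memory trace:
  MOV R4, 188  → R4 = 188
  STORE [200], R4  → mem[200] = 188
  MOV R4, 0  → R4 = 0
  LOAD R5, [200]  → R5 = mem[200] = 188
Final: R5 = 188

188


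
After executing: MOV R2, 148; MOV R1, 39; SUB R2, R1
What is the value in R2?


Register state trace:
  MOV R2, 148  → R2 = 148
  MOV R1, 39  → R1 = 39
  SUB R2, R1  → R2 = 148 - 39 = 109
Final: R2 = 109

109


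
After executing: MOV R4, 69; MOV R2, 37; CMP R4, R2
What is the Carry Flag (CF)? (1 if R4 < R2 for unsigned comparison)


Register state trace:
  MOV R4, 69  → R4 = 69
  MOV R2, 37  → R2 = 37
  CMP R4, R2  → unsigned 69 - 37: no borrow
  69 >= 37, so CF = 0
CF = 0

0


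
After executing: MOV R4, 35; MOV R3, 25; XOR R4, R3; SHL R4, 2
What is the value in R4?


Register state trace:
  MOV R4, 35  → R4 = 35 (0b00100011)
  MOV R3, 25  → R3 = 25 (0b00011001)
  XOR R4, R3  → R4 = 35 XOR 25 = 58 (0b00111010)
  SHL R4, 2  → R4 = 58 << 2 = 232
Final: R4 = 232

232


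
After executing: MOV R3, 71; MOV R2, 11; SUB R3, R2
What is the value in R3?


Register state trace:
  MOV R3, 71  → R3 = 71
  MOV R2, 11  → R2 = 11
  SUB R3, R2  → R3 = 71 - 11 = 60
Final: R3 = 60

60


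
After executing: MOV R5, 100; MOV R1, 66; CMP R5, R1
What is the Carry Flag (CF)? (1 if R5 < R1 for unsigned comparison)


Register state trace:
  MOV R5, 100  → R5 = 100
  MOV R1, 66  → R1 = 66
  CMP R5, R1  → unsigned 100 - 66: no borrow
  100 >= 66, so CF = 0
CF = 0

0


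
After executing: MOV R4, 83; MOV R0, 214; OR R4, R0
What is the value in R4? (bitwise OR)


Register state trace:
  MOV R4, 83  → R4 = 83 (0b01010011)
  MOV R0, 214  → R0 = 214 (0b11010110)
  OR R4, R0   → R4 = 83 OR 214 = 215 (0b11010111)
Final: R4 = 215

215


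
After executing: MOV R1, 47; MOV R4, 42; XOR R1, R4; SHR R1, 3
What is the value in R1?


Register state trace:
  MOV R1, 47  → R1 = 47 (0b00101111)
  MOV R4, 42  → R4 = 42 (0b00101010)
  XOR R1, R4  → R1 = 47 XOR 42 = 5 (0b00000101)
  SHR R1, 3  → R1 = 5 >> 3 = 0
Final: R1 = 0

0


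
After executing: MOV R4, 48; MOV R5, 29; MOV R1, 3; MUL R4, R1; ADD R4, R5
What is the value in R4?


Register state trace:
  MOV R4, 48  → R4 = 48
  MOV R5, 29  → R5 = 29
  MOV R1, 3  → R1 = 3
  MUL R4, R1  → R4 = 48 * 3 = 144
  ADD R4, R5  → R4 = 144 + 29 = 173
Final: R4 = 173

173


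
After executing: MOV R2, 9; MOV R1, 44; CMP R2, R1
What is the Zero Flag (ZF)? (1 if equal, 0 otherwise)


Register state trace:
  MOV R2, 9  → R2 = 9
  MOV R1, 44  → R1 = 44
  CMP R2, R1  → computes 9 - 44 = -35
  Result is nonzero, so values are not equal
ZF = 0

0


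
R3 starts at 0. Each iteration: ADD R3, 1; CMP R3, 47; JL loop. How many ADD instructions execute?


Loop trace (R3 starts at 0, target 47, step 1):
  ADD #1: R3 = 0 + 1 = 1  → 1 < 47, loop
  ADD #2: R3 = 1 + 1 = 2  → 2 < 47, loop
  ADD #3: R3 = 2 + 1 = 3  → 3 < 47, loop
  ADD #4: R3 = 3 + 1 = 4  → 4 < 47, loop
  ADD #5: R3 = 4 + 1 = 5  → 5 < 47, loop
  ADD #6: R3 = 5 + 1 = 6  → 6 < 47, loop
  ADD #7: R3 = 6 + 1 = 7  → 7 < 47, loop
  ADD #8: R3 = 7 + 1 = 8  → 8 < 47, loop
  ADD #9: R3 = 8 + 1 = 9  → 9 < 47, loop
  ADD #10: R3 = 9 + 1 = 10  → 10 < 47, loop
  ADD #11: R3 = 10 + 1 = 11  → 11 < 47, loop
  ADD #12: R3 = 11 + 1 = 12  → 12 < 47, loop
  ADD #13: R3 = 12 + 1 = 13  → 13 < 47, loop
  ADD #14: R3 = 13 + 1 = 14  → 14 < 47, loop
  ADD #15: R3 = 14 + 1 = 15  → 15 < 47, loop
  ADD #16: R3 = 15 + 1 = 16  → 16 < 47, loop
  ADD #17: R3 = 16 + 1 = 17  → 17 < 47, loop
  ADD #18: R3 = 17 + 1 = 18  → 18 < 47, loop
  ADD #19: R3 = 18 + 1 = 19  → 19 < 47, loop
  ADD #20: R3 = 19 + 1 = 20  → 20 < 47, loop
  ADD #21: R3 = 20 + 1 = 21  → 21 < 47, loop
  ADD #22: R3 = 21 + 1 = 22  → 22 < 47, loop
  ADD #23: R3 = 22 + 1 = 23  → 23 < 47, loop
  ADD #24: R3 = 23 + 1 = 24  → 24 < 47, loop
  ADD #25: R3 = 24 + 1 = 25  → 25 < 47, loop
  ADD #26: R3 = 25 + 1 = 26  → 26 < 47, loop
  ADD #27: R3 = 26 + 1 = 27  → 27 < 47, loop
  ADD #28: R3 = 27 + 1 = 28  → 28 < 47, loop
  ADD #29: R3 = 28 + 1 = 29  → 29 < 47, loop
  ADD #30: R3 = 29 + 1 = 30  → 30 < 47, loop
  ADD #31: R3 = 30 + 1 = 31  → 31 < 47, loop
  ADD #32: R3 = 31 + 1 = 32  → 32 < 47, loop
  ADD #33: R3 = 32 + 1 = 33  → 33 < 47, loop
  ADD #34: R3 = 33 + 1 = 34  → 34 < 47, loop
  ADD #35: R3 = 34 + 1 = 35  → 35 < 47, loop
  ADD #36: R3 = 35 + 1 = 36  → 36 < 47, loop
  ADD #37: R3 = 36 + 1 = 37  → 37 < 47, loop
  ADD #38: R3 = 37 + 1 = 38  → 38 < 47, loop
  ADD #39: R3 = 38 + 1 = 39  → 39 < 47, loop
  ADD #40: R3 = 39 + 1 = 40  → 40 < 47, loop
  ADD #41: R3 = 40 + 1 = 41  → 41 < 47, loop
  ADD #42: R3 = 41 + 1 = 42  → 42 < 47, loop
  ADD #43: R3 = 42 + 1 = 43  → 43 < 47, loop
  ADD #44: R3 = 43 + 1 = 44  → 44 < 47, loop
  ADD #45: R3 = 44 + 1 = 45  → 45 < 47, loop
  ADD #46: R3 = 45 + 1 = 46  → 46 < 47, loop
  ADD #47: R3 = 46 + 1 = 47  → 47 >= 47, exit
Total ADD instructions: 47

47


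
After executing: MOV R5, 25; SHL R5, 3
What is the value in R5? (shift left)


Register state trace:
  MOV R5, 25  → R5 = 25
  SHL R5, 3  → R5 = 25 << 3 = 25 * 2^3 = 200
Final: R5 = 200

200


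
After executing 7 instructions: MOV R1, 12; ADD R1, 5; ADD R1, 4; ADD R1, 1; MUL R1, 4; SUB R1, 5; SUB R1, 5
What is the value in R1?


Register state trace:
  MOV R1, 12  → R1 = 12
  ADD R1, 5  → R1 = 12 + 5 = 17
  ADD R1, 4  → R1 = 17 + 4 = 21
  ADD R1, 1  → R1 = 21 + 1 = 22
  MUL R1, 4  → R1 = 22 * 4 = 88
  SUB R1, 5  → R1 = 88 - 5 = 83
  SUB R1, 5  → R1 = 83 - 5 = 78
Final: R1 = 78

78


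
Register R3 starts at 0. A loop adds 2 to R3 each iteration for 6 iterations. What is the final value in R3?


Starting value: R3 = 0
  Iter 1: R3 = 0 + 2 = 2
  Iter 2: R3 = 2 + 2 = 4
  Iter 3: R3 = 4 + 2 = 6
  Iter 4: R3 = 6 + 2 = 8
  Iter 5: R3 = 8 + 2 = 10
  Iter 6: R3 = 10 + 2 = 12
Final: R3 = 12

12


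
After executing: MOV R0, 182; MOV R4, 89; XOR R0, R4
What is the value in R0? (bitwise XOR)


Register state trace:
  MOV R0, 182  → R0 = 182 (0b10110110)
  MOV R4, 89  → R4 = 89 (0b01011001)
  XOR R0, R4  → R0 = 182 XOR 89 = 239 (0b11101111)
Final: R0 = 239

239


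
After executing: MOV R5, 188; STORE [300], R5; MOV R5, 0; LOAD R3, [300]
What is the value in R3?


Register and memory trace:
  MOV R5, 188  → R5 = 188
  STORE [300], R5  → mem[300] = 188
  MOV R5, 0  → R5 = 0
  LOAD R3, [300]  → R3 = mem[300] = 188
Final: R3 = 188

188


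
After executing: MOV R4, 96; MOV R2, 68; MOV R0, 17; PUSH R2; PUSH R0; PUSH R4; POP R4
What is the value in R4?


Stack trace (top is rightmost):
  MOV R4, 96  → R4 = 96
  MOV R2, 68  → R2 = 68
  MOV R0, 17  → R0 = 17
  PUSH R2  → stack: [68]
  PUSH R0  → stack: [68, 17]
  PUSH R4  → stack: [68, 17, 96]
  POP R4  → R4 = 96, stack: [68, 17]
Final: R4 = 96

96


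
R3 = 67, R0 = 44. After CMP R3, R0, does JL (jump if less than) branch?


Trace:
  R3 = 67, R0 = 44
  CMP R3, R0  → compares 67 vs 44
  JL checks: is 67 less than 44?
  67 > 44, so condition is false
Branch taken: No

No


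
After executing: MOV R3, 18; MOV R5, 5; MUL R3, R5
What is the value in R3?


Register state trace:
  MOV R3, 18  → R3 = 18
  MOV R5, 5  → R5 = 5
  MUL R3, R5  → R3 = 18 * 5 = 90
Final: R3 = 90

90


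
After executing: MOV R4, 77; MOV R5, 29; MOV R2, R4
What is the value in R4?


Register state trace:
  MOV R4, 77  → R4 = 77
  MOV R5, 29  → R5 = 29
  MOV R2, R4  → R2 = 77
Final: R4 = 77

77


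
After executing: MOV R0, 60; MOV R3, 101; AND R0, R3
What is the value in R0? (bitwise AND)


Register state trace:
  MOV R0, 60  → R0 = 60 (0b00111100)
  MOV R3, 101  → R3 = 101 (0b01100101)
  AND R0, R3  → R0 = 60 AND 101 = 36 (0b00100100)
Final: R0 = 36

36


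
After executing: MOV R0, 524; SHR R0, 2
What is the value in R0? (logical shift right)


Register state trace:
  MOV R0, 524  → R0 = 524
  SHR R0, 2  → R0 = 524 >> 2 = 524 // 2^2 = 131
Final: R0 = 131

131


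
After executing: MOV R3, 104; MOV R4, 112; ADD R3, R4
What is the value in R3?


Register state trace:
  MOV R3, 104  → R3 = 104
  MOV R4, 112  → R4 = 112
  ADD R3, R4  → R3 = 104 + 112 = 216
Final: R3 = 216

216


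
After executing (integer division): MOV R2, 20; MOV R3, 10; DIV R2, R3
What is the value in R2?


Register state trace:
  MOV R2, 20  → R2 = 20
  MOV R3, 10  → R3 = 10
  DIV R2, R3  → R2 = 20 // 10 = 2
Final: R2 = 2

2


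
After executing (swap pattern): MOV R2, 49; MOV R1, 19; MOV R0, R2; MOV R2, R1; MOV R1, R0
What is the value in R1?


Register state trace (swap pattern):
  MOV R2, 49  → R2 = 49
  MOV R1, 19  → R1 = 19
  MOV R0, R2  → R0 = 49  (save R2)
  MOV R2, R1  → R2 = 19  (R2 gets R1's value)
  MOV R1, R0  → R1 = 49  (R1 gets saved value)
Final: R1 = 49

49


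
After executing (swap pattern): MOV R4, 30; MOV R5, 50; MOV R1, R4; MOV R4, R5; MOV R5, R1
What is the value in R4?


Register state trace (swap pattern):
  MOV R4, 30  → R4 = 30
  MOV R5, 50  → R5 = 50
  MOV R1, R4  → R1 = 30  (save R4)
  MOV R4, R5  → R4 = 50  (R4 gets R5's value)
  MOV R5, R1  → R5 = 30  (R5 gets saved value)
Final: R4 = 50

50


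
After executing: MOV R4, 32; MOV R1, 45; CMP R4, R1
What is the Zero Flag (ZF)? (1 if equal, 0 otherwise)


Register state trace:
  MOV R4, 32  → R4 = 32
  MOV R1, 45  → R1 = 45
  CMP R4, R1  → computes 32 - 45 = -13
  Result is nonzero, so values are not equal
ZF = 0

0


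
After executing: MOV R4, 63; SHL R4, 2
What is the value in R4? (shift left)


Register state trace:
  MOV R4, 63  → R4 = 63
  SHL R4, 2  → R4 = 63 << 2 = 63 * 2^2 = 252
Final: R4 = 252

252


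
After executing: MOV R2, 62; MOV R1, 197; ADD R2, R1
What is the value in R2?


Register state trace:
  MOV R2, 62  → R2 = 62
  MOV R1, 197  → R1 = 197
  ADD R2, R1  → R2 = 62 + 197 = 259
Final: R2 = 259

259


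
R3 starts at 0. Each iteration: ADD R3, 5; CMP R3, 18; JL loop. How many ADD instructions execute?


Loop trace (R3 starts at 0, target 18, step 5):
  ADD #1: R3 = 0 + 5 = 5  → 5 < 18, loop
  ADD #2: R3 = 5 + 5 = 10  → 10 < 18, loop
  ADD #3: R3 = 10 + 5 = 15  → 15 < 18, loop
  ADD #4: R3 = 15 + 5 = 20  → 20 >= 18, exit
Total ADD instructions: 4

4


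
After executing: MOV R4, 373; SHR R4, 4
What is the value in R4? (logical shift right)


Register state trace:
  MOV R4, 373  → R4 = 373
  SHR R4, 4  → R4 = 373 >> 4 = 373 // 2^4 = 23
Final: R4 = 23

23


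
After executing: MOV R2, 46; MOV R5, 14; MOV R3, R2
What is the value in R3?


Register state trace:
  MOV R2, 46  → R2 = 46
  MOV R5, 14  → R5 = 14
  MOV R3, R2  → R3 = 46
Final: R3 = 46

46


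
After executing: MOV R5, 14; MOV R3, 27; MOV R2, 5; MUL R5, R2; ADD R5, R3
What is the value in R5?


Register state trace:
  MOV R5, 14  → R5 = 14
  MOV R3, 27  → R3 = 27
  MOV R2, 5  → R2 = 5
  MUL R5, R2  → R5 = 14 * 5 = 70
  ADD R5, R3  → R5 = 70 + 27 = 97
Final: R5 = 97

97


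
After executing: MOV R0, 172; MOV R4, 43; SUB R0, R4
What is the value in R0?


Register state trace:
  MOV R0, 172  → R0 = 172
  MOV R4, 43  → R4 = 43
  SUB R0, R4  → R0 = 172 - 43 = 129
Final: R0 = 129

129


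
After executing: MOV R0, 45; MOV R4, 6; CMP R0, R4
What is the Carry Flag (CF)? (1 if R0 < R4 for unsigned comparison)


Register state trace:
  MOV R0, 45  → R0 = 45
  MOV R4, 6  → R4 = 6
  CMP R0, R4  → unsigned 45 - 6: no borrow
  45 >= 6, so CF = 0
CF = 0

0


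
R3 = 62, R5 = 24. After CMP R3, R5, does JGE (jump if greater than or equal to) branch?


Trace:
  R3 = 62, R5 = 24
  CMP R3, R5  → compares 62 vs 24
  JGE checks: is 62 greater than or equal to 24?
  62 > 24, so condition is true
Branch taken: Yes

Yes


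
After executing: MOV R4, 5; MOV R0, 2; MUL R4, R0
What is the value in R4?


Register state trace:
  MOV R4, 5  → R4 = 5
  MOV R0, 2  → R0 = 2
  MUL R4, R0  → R4 = 5 * 2 = 10
Final: R4 = 10

10


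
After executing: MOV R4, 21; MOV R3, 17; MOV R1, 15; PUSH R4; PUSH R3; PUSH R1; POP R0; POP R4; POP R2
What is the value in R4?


Stack trace (top is rightmost):
  MOV R4, 21  → R4 = 21
  MOV R3, 17  → R3 = 17
  MOV R1, 15  → R1 = 15
  PUSH R4  → stack: [21]
  PUSH R3  → stack: [21, 17]
  PUSH R1  → stack: [21, 17, 15]
  POP R0  → R0 = 15, stack: [21, 17]
  POP R4  → R4 = 17, stack: [21]
  POP R2  → R2 = 21, stack: []
Final: R4 = 17

17


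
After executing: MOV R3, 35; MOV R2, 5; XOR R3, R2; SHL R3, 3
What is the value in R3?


Register state trace:
  MOV R3, 35  → R3 = 35 (0b00100011)
  MOV R2, 5  → R2 = 5 (0b00000101)
  XOR R3, R2  → R3 = 35 XOR 5 = 38 (0b00100110)
  SHL R3, 3  → R3 = 38 << 3 = 304
Final: R3 = 304

304


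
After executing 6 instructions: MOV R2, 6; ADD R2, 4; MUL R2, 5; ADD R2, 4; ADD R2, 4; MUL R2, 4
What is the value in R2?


Register state trace:
  MOV R2, 6  → R2 = 6
  ADD R2, 4  → R2 = 6 + 4 = 10
  MUL R2, 5  → R2 = 10 * 5 = 50
  ADD R2, 4  → R2 = 50 + 4 = 54
  ADD R2, 4  → R2 = 54 + 4 = 58
  MUL R2, 4  → R2 = 58 * 4 = 232
Final: R2 = 232

232


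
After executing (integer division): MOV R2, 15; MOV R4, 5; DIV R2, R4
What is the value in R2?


Register state trace:
  MOV R2, 15  → R2 = 15
  MOV R4, 5  → R4 = 5
  DIV R2, R4  → R2 = 15 // 5 = 3
Final: R2 = 3

3


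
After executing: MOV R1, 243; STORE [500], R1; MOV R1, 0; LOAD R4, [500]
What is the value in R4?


Register and memory trace:
  MOV R1, 243  → R1 = 243
  STORE [500], R1  → mem[500] = 243
  MOV R1, 0  → R1 = 0
  LOAD R4, [500]  → R4 = mem[500] = 243
Final: R4 = 243

243


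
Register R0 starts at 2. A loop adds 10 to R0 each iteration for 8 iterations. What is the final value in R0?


Starting value: R0 = 2
  Iter 1: R0 = 2 + 10 = 12
  Iter 2: R0 = 12 + 10 = 22
  Iter 3: R0 = 22 + 10 = 32
  Iter 4: R0 = 32 + 10 = 42
  Iter 5: R0 = 42 + 10 = 52
  Iter 6: R0 = 52 + 10 = 62
  Iter 7: R0 = 62 + 10 = 72
  Iter 8: R0 = 72 + 10 = 82
Final: R0 = 82

82


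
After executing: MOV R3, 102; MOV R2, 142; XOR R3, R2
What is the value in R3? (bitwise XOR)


Register state trace:
  MOV R3, 102  → R3 = 102 (0b01100110)
  MOV R2, 142  → R2 = 142 (0b10001110)
  XOR R3, R2  → R3 = 102 XOR 142 = 232 (0b11101000)
Final: R3 = 232

232


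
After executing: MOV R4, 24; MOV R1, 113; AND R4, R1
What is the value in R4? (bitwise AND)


Register state trace:
  MOV R4, 24  → R4 = 24 (0b00011000)
  MOV R1, 113  → R1 = 113 (0b01110001)
  AND R4, R1  → R4 = 24 AND 113 = 16 (0b00010000)
Final: R4 = 16

16


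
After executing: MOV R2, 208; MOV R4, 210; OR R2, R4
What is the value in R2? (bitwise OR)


Register state trace:
  MOV R2, 208  → R2 = 208 (0b11010000)
  MOV R4, 210  → R4 = 210 (0b11010010)
  OR R2, R4   → R2 = 208 OR 210 = 210 (0b11010010)
Final: R2 = 210

210


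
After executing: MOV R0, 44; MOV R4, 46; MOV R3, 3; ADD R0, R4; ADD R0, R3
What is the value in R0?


Register state trace:
  MOV R0, 44  → R0 = 44
  MOV R4, 46  → R4 = 46
  MOV R3, 3  → R3 = 3
  ADD R0, R4  → R0 = 44 + 46 = 90
  ADD R0, R3  → R0 = 90 + 3 = 93
Final: R0 = 93

93


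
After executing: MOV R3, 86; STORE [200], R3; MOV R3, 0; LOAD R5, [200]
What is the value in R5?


Register and memory trace:
  MOV R3, 86  → R3 = 86
  STORE [200], R3  → mem[200] = 86
  MOV R3, 0  → R3 = 0
  LOAD R5, [200]  → R5 = mem[200] = 86
Final: R5 = 86

86


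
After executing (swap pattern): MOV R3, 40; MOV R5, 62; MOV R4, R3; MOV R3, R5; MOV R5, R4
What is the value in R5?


Register state trace (swap pattern):
  MOV R3, 40  → R3 = 40
  MOV R5, 62  → R5 = 62
  MOV R4, R3  → R4 = 40  (save R3)
  MOV R3, R5  → R3 = 62  (R3 gets R5's value)
  MOV R5, R4  → R5 = 40  (R5 gets saved value)
Final: R5 = 40

40


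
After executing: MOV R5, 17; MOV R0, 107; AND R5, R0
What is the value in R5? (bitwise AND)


Register state trace:
  MOV R5, 17  → R5 = 17 (0b00010001)
  MOV R0, 107  → R0 = 107 (0b01101011)
  AND R5, R0  → R5 = 17 AND 107 = 1 (0b00000001)
Final: R5 = 1

1


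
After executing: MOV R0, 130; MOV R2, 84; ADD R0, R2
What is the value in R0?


Register state trace:
  MOV R0, 130  → R0 = 130
  MOV R2, 84  → R2 = 84
  ADD R0, R2  → R0 = 130 + 84 = 214
Final: R0 = 214

214


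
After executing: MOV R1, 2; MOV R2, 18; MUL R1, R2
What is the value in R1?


Register state trace:
  MOV R1, 2  → R1 = 2
  MOV R2, 18  → R2 = 18
  MUL R1, R2  → R1 = 2 * 18 = 36
Final: R1 = 36

36


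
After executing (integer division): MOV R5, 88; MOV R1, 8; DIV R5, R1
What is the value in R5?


Register state trace:
  MOV R5, 88  → R5 = 88
  MOV R1, 8  → R1 = 8
  DIV R5, R1  → R5 = 88 // 8 = 11
Final: R5 = 11

11


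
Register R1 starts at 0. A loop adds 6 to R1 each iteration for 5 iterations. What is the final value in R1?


Starting value: R1 = 0
  Iter 1: R1 = 0 + 6 = 6
  Iter 2: R1 = 6 + 6 = 12
  Iter 3: R1 = 12 + 6 = 18
  Iter 4: R1 = 18 + 6 = 24
  Iter 5: R1 = 24 + 6 = 30
Final: R1 = 30

30


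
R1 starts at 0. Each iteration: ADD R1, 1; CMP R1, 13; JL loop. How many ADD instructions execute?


Loop trace (R1 starts at 0, target 13, step 1):
  ADD #1: R1 = 0 + 1 = 1  → 1 < 13, loop
  ADD #2: R1 = 1 + 1 = 2  → 2 < 13, loop
  ADD #3: R1 = 2 + 1 = 3  → 3 < 13, loop
  ADD #4: R1 = 3 + 1 = 4  → 4 < 13, loop
  ADD #5: R1 = 4 + 1 = 5  → 5 < 13, loop
  ADD #6: R1 = 5 + 1 = 6  → 6 < 13, loop
  ADD #7: R1 = 6 + 1 = 7  → 7 < 13, loop
  ADD #8: R1 = 7 + 1 = 8  → 8 < 13, loop
  ADD #9: R1 = 8 + 1 = 9  → 9 < 13, loop
  ADD #10: R1 = 9 + 1 = 10  → 10 < 13, loop
  ADD #11: R1 = 10 + 1 = 11  → 11 < 13, loop
  ADD #12: R1 = 11 + 1 = 12  → 12 < 13, loop
  ADD #13: R1 = 12 + 1 = 13  → 13 >= 13, exit
Total ADD instructions: 13

13


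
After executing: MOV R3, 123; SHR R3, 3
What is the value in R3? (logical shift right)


Register state trace:
  MOV R3, 123  → R3 = 123
  SHR R3, 3  → R3 = 123 >> 3 = 123 // 2^3 = 15
Final: R3 = 15

15


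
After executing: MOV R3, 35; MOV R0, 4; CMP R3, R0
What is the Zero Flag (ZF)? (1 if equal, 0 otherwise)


Register state trace:
  MOV R3, 35  → R3 = 35
  MOV R0, 4  → R0 = 4
  CMP R3, R0  → computes 35 - 4 = 31
  Result is nonzero, so values are not equal
ZF = 0

0


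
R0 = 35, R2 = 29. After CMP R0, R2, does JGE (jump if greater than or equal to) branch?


Trace:
  R0 = 35, R2 = 29
  CMP R0, R2  → compares 35 vs 29
  JGE checks: is 35 greater than or equal to 29?
  35 > 29, so condition is true
Branch taken: Yes

Yes


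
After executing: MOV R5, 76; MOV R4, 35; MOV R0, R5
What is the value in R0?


Register state trace:
  MOV R5, 76  → R5 = 76
  MOV R4, 35  → R4 = 35
  MOV R0, R5  → R0 = 76
Final: R0 = 76

76


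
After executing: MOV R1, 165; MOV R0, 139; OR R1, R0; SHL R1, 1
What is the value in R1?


Register state trace:
  MOV R1, 165  → R1 = 165 (0b10100101)
  MOV R0, 139  → R0 = 139 (0b10001011)
  OR R1, R0  → R1 = 165 OR 139 = 175 (0b10101111)
  SHL R1, 1  → R1 = 175 << 1 = 350
Final: R1 = 350

350


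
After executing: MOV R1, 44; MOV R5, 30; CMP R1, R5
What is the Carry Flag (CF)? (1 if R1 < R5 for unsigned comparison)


Register state trace:
  MOV R1, 44  → R1 = 44
  MOV R5, 30  → R5 = 30
  CMP R1, R5  → unsigned 44 - 30: no borrow
  44 >= 30, so CF = 0
CF = 0

0


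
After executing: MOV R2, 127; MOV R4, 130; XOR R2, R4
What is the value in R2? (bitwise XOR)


Register state trace:
  MOV R2, 127  → R2 = 127 (0b01111111)
  MOV R4, 130  → R4 = 130 (0b10000010)
  XOR R2, R4  → R2 = 127 XOR 130 = 253 (0b11111101)
Final: R2 = 253

253


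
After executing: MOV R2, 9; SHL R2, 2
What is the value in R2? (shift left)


Register state trace:
  MOV R2, 9  → R2 = 9
  SHL R2, 2  → R2 = 9 << 2 = 9 * 2^2 = 36
Final: R2 = 36

36


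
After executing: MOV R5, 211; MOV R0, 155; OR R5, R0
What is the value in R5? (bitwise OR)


Register state trace:
  MOV R5, 211  → R5 = 211 (0b11010011)
  MOV R0, 155  → R0 = 155 (0b10011011)
  OR R5, R0   → R5 = 211 OR 155 = 219 (0b11011011)
Final: R5 = 219

219


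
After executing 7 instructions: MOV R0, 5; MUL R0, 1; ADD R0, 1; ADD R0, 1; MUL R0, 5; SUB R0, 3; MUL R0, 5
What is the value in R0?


Register state trace:
  MOV R0, 5  → R0 = 5
  MUL R0, 1  → R0 = 5 * 1 = 5
  ADD R0, 1  → R0 = 5 + 1 = 6
  ADD R0, 1  → R0 = 6 + 1 = 7
  MUL R0, 5  → R0 = 7 * 5 = 35
  SUB R0, 3  → R0 = 35 - 3 = 32
  MUL R0, 5  → R0 = 32 * 5 = 160
Final: R0 = 160

160


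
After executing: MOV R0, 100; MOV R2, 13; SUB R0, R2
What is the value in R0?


Register state trace:
  MOV R0, 100  → R0 = 100
  MOV R2, 13  → R2 = 13
  SUB R0, R2  → R0 = 100 - 13 = 87
Final: R0 = 87

87


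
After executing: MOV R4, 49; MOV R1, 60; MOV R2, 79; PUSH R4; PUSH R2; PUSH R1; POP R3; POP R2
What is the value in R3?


Stack trace (top is rightmost):
  MOV R4, 49  → R4 = 49
  MOV R1, 60  → R1 = 60
  MOV R2, 79  → R2 = 79
  PUSH R4  → stack: [49]
  PUSH R2  → stack: [49, 79]
  PUSH R1  → stack: [49, 79, 60]
  POP R3  → R3 = 60, stack: [49, 79]
  POP R2  → R2 = 79, stack: [49]
Final: R3 = 60

60


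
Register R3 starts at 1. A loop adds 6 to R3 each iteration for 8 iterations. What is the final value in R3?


Starting value: R3 = 1
  Iter 1: R3 = 1 + 6 = 7
  Iter 2: R3 = 7 + 6 = 13
  Iter 3: R3 = 13 + 6 = 19
  Iter 4: R3 = 19 + 6 = 25
  Iter 5: R3 = 25 + 6 = 31
  Iter 6: R3 = 31 + 6 = 37
  Iter 7: R3 = 37 + 6 = 43
  Iter 8: R3 = 43 + 6 = 49
Final: R3 = 49

49


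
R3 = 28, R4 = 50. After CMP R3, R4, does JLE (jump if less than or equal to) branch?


Trace:
  R3 = 28, R4 = 50
  CMP R3, R4  → compares 28 vs 50
  JLE checks: is 28 less than or equal to 50?
  28 < 50, so condition is true
Branch taken: Yes

Yes


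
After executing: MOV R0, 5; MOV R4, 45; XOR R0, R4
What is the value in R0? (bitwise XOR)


Register state trace:
  MOV R0, 5  → R0 = 5 (0b00000101)
  MOV R4, 45  → R4 = 45 (0b00101101)
  XOR R0, R4  → R0 = 5 XOR 45 = 40 (0b00101000)
Final: R0 = 40

40


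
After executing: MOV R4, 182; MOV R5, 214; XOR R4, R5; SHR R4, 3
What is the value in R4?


Register state trace:
  MOV R4, 182  → R4 = 182 (0b10110110)
  MOV R5, 214  → R5 = 214 (0b11010110)
  XOR R4, R5  → R4 = 182 XOR 214 = 96 (0b01100000)
  SHR R4, 3  → R4 = 96 >> 3 = 12
Final: R4 = 12

12


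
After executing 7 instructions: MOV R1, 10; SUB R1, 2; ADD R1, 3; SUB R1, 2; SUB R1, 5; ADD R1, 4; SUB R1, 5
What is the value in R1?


Register state trace:
  MOV R1, 10  → R1 = 10
  SUB R1, 2  → R1 = 10 - 2 = 8
  ADD R1, 3  → R1 = 8 + 3 = 11
  SUB R1, 2  → R1 = 11 - 2 = 9
  SUB R1, 5  → R1 = 9 - 5 = 4
  ADD R1, 4  → R1 = 4 + 4 = 8
  SUB R1, 5  → R1 = 8 - 5 = 3
Final: R1 = 3

3


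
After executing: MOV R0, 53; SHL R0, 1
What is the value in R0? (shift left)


Register state trace:
  MOV R0, 53  → R0 = 53
  SHL R0, 1  → R0 = 53 << 1 = 53 * 2^1 = 106
Final: R0 = 106

106


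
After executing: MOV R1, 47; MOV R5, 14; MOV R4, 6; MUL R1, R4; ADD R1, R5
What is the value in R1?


Register state trace:
  MOV R1, 47  → R1 = 47
  MOV R5, 14  → R5 = 14
  MOV R4, 6  → R4 = 6
  MUL R1, R4  → R1 = 47 * 6 = 282
  ADD R1, R5  → R1 = 282 + 14 = 296
Final: R1 = 296

296


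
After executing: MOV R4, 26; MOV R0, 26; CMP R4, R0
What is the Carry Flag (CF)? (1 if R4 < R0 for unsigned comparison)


Register state trace:
  MOV R4, 26  → R4 = 26
  MOV R0, 26  → R0 = 26
  CMP R4, R0  → unsigned 26 - 26: no borrow
  26 >= 26, so CF = 0
CF = 0

0


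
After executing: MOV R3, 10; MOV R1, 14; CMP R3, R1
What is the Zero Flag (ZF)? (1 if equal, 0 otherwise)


Register state trace:
  MOV R3, 10  → R3 = 10
  MOV R1, 14  → R1 = 14
  CMP R3, R1  → computes 10 - 14 = -4
  Result is nonzero, so values are not equal
ZF = 0

0


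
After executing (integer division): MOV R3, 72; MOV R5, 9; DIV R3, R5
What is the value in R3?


Register state trace:
  MOV R3, 72  → R3 = 72
  MOV R5, 9  → R5 = 9
  DIV R3, R5  → R3 = 72 // 9 = 8
Final: R3 = 8

8


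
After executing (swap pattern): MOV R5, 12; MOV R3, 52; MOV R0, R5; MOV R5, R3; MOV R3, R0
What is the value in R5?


Register state trace (swap pattern):
  MOV R5, 12  → R5 = 12
  MOV R3, 52  → R3 = 52
  MOV R0, R5  → R0 = 12  (save R5)
  MOV R5, R3  → R5 = 52  (R5 gets R3's value)
  MOV R3, R0  → R3 = 12  (R3 gets saved value)
Final: R5 = 52

52


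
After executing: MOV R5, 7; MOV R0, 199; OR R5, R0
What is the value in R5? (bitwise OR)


Register state trace:
  MOV R5, 7  → R5 = 7 (0b00000111)
  MOV R0, 199  → R0 = 199 (0b11000111)
  OR R5, R0   → R5 = 7 OR 199 = 199 (0b11000111)
Final: R5 = 199

199


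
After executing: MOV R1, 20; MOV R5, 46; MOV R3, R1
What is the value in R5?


Register state trace:
  MOV R1, 20  → R1 = 20
  MOV R5, 46  → R5 = 46
  MOV R3, R1  → R3 = 20
Final: R5 = 46

46


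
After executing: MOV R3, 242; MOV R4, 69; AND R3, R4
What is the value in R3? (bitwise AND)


Register state trace:
  MOV R3, 242  → R3 = 242 (0b11110010)
  MOV R4, 69  → R4 = 69 (0b01000101)
  AND R3, R4  → R3 = 242 AND 69 = 64 (0b01000000)
Final: R3 = 64

64


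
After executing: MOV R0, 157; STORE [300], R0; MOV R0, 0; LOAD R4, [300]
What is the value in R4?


Register and memory trace:
  MOV R0, 157  → R0 = 157
  STORE [300], R0  → mem[300] = 157
  MOV R0, 0  → R0 = 0
  LOAD R4, [300]  → R4 = mem[300] = 157
Final: R4 = 157

157


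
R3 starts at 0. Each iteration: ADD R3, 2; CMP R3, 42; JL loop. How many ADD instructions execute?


Loop trace (R3 starts at 0, target 42, step 2):
  ADD #1: R3 = 0 + 2 = 2  → 2 < 42, loop
  ADD #2: R3 = 2 + 2 = 4  → 4 < 42, loop
  ADD #3: R3 = 4 + 2 = 6  → 6 < 42, loop
  ADD #4: R3 = 6 + 2 = 8  → 8 < 42, loop
  ADD #5: R3 = 8 + 2 = 10  → 10 < 42, loop
  ADD #6: R3 = 10 + 2 = 12  → 12 < 42, loop
  ADD #7: R3 = 12 + 2 = 14  → 14 < 42, loop
  ADD #8: R3 = 14 + 2 = 16  → 16 < 42, loop
  ADD #9: R3 = 16 + 2 = 18  → 18 < 42, loop
  ADD #10: R3 = 18 + 2 = 20  → 20 < 42, loop
  ADD #11: R3 = 20 + 2 = 22  → 22 < 42, loop
  ADD #12: R3 = 22 + 2 = 24  → 24 < 42, loop
  ADD #13: R3 = 24 + 2 = 26  → 26 < 42, loop
  ADD #14: R3 = 26 + 2 = 28  → 28 < 42, loop
  ADD #15: R3 = 28 + 2 = 30  → 30 < 42, loop
  ADD #16: R3 = 30 + 2 = 32  → 32 < 42, loop
  ADD #17: R3 = 32 + 2 = 34  → 34 < 42, loop
  ADD #18: R3 = 34 + 2 = 36  → 36 < 42, loop
  ADD #19: R3 = 36 + 2 = 38  → 38 < 42, loop
  ADD #20: R3 = 38 + 2 = 40  → 40 < 42, loop
  ADD #21: R3 = 40 + 2 = 42  → 42 >= 42, exit
Total ADD instructions: 21

21


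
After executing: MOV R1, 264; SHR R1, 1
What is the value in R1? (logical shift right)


Register state trace:
  MOV R1, 264  → R1 = 264
  SHR R1, 1  → R1 = 264 >> 1 = 264 // 2^1 = 132
Final: R1 = 132

132


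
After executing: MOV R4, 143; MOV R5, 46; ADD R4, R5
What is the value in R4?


Register state trace:
  MOV R4, 143  → R4 = 143
  MOV R5, 46  → R5 = 46
  ADD R4, R5  → R4 = 143 + 46 = 189
Final: R4 = 189

189


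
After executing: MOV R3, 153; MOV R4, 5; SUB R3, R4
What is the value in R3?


Register state trace:
  MOV R3, 153  → R3 = 153
  MOV R4, 5  → R4 = 5
  SUB R3, R4  → R3 = 153 - 5 = 148
Final: R3 = 148

148


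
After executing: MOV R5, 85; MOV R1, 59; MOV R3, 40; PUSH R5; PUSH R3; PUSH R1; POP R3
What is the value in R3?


Stack trace (top is rightmost):
  MOV R5, 85  → R5 = 85
  MOV R1, 59  → R1 = 59
  MOV R3, 40  → R3 = 40
  PUSH R5  → stack: [85]
  PUSH R3  → stack: [85, 40]
  PUSH R1  → stack: [85, 40, 59]
  POP R3  → R3 = 59, stack: [85, 40]
Final: R3 = 59

59


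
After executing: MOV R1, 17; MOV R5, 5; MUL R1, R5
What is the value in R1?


Register state trace:
  MOV R1, 17  → R1 = 17
  MOV R5, 5  → R5 = 5
  MUL R1, R5  → R1 = 17 * 5 = 85
Final: R1 = 85

85


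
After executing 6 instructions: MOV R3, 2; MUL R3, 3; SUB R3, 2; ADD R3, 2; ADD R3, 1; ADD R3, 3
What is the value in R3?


Register state trace:
  MOV R3, 2  → R3 = 2
  MUL R3, 3  → R3 = 2 * 3 = 6
  SUB R3, 2  → R3 = 6 - 2 = 4
  ADD R3, 2  → R3 = 4 + 2 = 6
  ADD R3, 1  → R3 = 6 + 1 = 7
  ADD R3, 3  → R3 = 7 + 3 = 10
Final: R3 = 10

10


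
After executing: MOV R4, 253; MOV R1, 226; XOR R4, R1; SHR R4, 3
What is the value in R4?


Register state trace:
  MOV R4, 253  → R4 = 253 (0b11111101)
  MOV R1, 226  → R1 = 226 (0b11100010)
  XOR R4, R1  → R4 = 253 XOR 226 = 31 (0b00011111)
  SHR R4, 3  → R4 = 31 >> 3 = 3
Final: R4 = 3

3


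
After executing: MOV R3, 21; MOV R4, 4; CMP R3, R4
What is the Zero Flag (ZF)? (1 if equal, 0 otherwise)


Register state trace:
  MOV R3, 21  → R3 = 21
  MOV R4, 4  → R4 = 4
  CMP R3, R4  → computes 21 - 4 = 17
  Result is nonzero, so values are not equal
ZF = 0

0


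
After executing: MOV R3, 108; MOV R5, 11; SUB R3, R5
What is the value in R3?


Register state trace:
  MOV R3, 108  → R3 = 108
  MOV R5, 11  → R5 = 11
  SUB R3, R5  → R3 = 108 - 11 = 97
Final: R3 = 97

97


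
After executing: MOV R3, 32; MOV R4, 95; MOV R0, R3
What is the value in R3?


Register state trace:
  MOV R3, 32  → R3 = 32
  MOV R4, 95  → R4 = 95
  MOV R0, R3  → R0 = 32
Final: R3 = 32

32


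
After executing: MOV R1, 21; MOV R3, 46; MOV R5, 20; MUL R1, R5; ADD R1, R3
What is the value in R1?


Register state trace:
  MOV R1, 21  → R1 = 21
  MOV R3, 46  → R3 = 46
  MOV R5, 20  → R5 = 20
  MUL R1, R5  → R1 = 21 * 20 = 420
  ADD R1, R3  → R1 = 420 + 46 = 466
Final: R1 = 466

466


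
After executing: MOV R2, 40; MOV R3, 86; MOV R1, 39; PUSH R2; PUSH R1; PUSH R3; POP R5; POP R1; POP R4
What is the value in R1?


Stack trace (top is rightmost):
  MOV R2, 40  → R2 = 40
  MOV R3, 86  → R3 = 86
  MOV R1, 39  → R1 = 39
  PUSH R2  → stack: [40]
  PUSH R1  → stack: [40, 39]
  PUSH R3  → stack: [40, 39, 86]
  POP R5  → R5 = 86, stack: [40, 39]
  POP R1  → R1 = 39, stack: [40]
  POP R4  → R4 = 40, stack: []
Final: R1 = 39

39


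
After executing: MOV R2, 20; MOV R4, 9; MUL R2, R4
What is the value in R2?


Register state trace:
  MOV R2, 20  → R2 = 20
  MOV R4, 9  → R4 = 9
  MUL R2, R4  → R2 = 20 * 9 = 180
Final: R2 = 180

180


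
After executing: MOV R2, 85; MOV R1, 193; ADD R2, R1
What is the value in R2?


Register state trace:
  MOV R2, 85  → R2 = 85
  MOV R1, 193  → R1 = 193
  ADD R2, R1  → R2 = 85 + 193 = 278
Final: R2 = 278

278


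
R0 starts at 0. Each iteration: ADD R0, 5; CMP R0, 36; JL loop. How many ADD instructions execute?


Loop trace (R0 starts at 0, target 36, step 5):
  ADD #1: R0 = 0 + 5 = 5  → 5 < 36, loop
  ADD #2: R0 = 5 + 5 = 10  → 10 < 36, loop
  ADD #3: R0 = 10 + 5 = 15  → 15 < 36, loop
  ADD #4: R0 = 15 + 5 = 20  → 20 < 36, loop
  ADD #5: R0 = 20 + 5 = 25  → 25 < 36, loop
  ADD #6: R0 = 25 + 5 = 30  → 30 < 36, loop
  ADD #7: R0 = 30 + 5 = 35  → 35 < 36, loop
  ADD #8: R0 = 35 + 5 = 40  → 40 >= 36, exit
Total ADD instructions: 8

8
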